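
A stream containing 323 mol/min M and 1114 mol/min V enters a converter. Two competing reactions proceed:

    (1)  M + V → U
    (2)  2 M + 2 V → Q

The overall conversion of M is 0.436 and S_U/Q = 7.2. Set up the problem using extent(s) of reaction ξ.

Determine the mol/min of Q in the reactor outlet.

Conversion of M: M consumed = 0.436 × 323 = 140.8 mol/min = 1ξ₁ + 2ξ₂.
Selectivity: 1ξ₁ / (1ξ₂) = 7.2 → ξ₁ = 7.2 ξ₂.
Substitute: (1·7.2 + 2) ξ₂ = 140.8 → ξ₂ = 15.31 mol/min, ξ₁ = 110.2 mol/min.
Outlet amounts (n = n₀ + Σ ν·ξ):
  M: 323 − 1(110.2) − 2(15.31) = 182.2
  V: 1114 − 1(110.2) − 2(15.31) = 973.2
  U: 0 + 1(110.2) = 110.2
  Q: 0 + 1(15.31) = 15.31

15.3 mol/min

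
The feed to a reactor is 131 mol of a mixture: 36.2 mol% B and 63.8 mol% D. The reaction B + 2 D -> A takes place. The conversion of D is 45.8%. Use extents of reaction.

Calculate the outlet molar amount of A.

19.1 mol

D reacted = 0.458 × 83.58 = 38.28 mol; ν_D = −2, so ξ = 38.28/2 = 19.14 mol.
Outlet amounts (n = n₀ + ν ξ):
  B: 47.42 − 1(19.14) = 28.28
  D: 83.58 − 2(19.14) = 45.3
  A: 0 + 1(19.14) = 19.14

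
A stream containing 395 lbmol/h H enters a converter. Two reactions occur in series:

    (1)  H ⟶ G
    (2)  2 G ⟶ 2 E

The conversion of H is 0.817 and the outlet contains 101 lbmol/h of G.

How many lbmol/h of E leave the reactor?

Conversion of H: H consumed = 1ξ₁ = 0.817 × 395 → ξ₁ = 322.7 lbmol/h.
G balance: n_G = 0 + 1ξ₁ − 2ξ₂ = 101 → ξ₂ = (1·322.7 − 101)/2 = 110.9 lbmol/h.
Outlet amounts (n = n₀ + Σ ν·ξ):
  H: 395 − 1(322.7) = 72.29
  G: 0 + 1(322.7) − 2(110.9) = 101
  E: 0 + 2(110.9) = 221.7

222 lbmol/h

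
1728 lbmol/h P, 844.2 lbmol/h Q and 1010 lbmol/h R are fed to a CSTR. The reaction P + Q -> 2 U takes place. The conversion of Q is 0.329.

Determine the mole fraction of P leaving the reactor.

0.405

Q reacted = 0.329 × 844.2 = 277.7 lbmol/h; ν_Q = −1, so ξ = 277.7/1 = 277.7 lbmol/h.
Outlet amounts (n = n₀ + ν ξ):
  P: 1728 − 1(277.7) = 1450
  Q: 844.2 − 1(277.7) = 566.5
  U: 0 + 2(277.7) = 555.5
  R: 1010 (inert)
Total out = 3582 lbmol/h; y_P = 1450 / 3582 = 0.4049.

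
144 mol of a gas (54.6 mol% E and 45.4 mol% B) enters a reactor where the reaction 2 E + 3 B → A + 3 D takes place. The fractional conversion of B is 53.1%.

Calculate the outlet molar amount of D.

B reacted = 0.531 × 65.38 = 34.71 mol; ν_B = −3, so ξ = 34.71/3 = 11.57 mol.
Outlet amounts (n = n₀ + ν ξ):
  E: 78.62 − 2(11.57) = 55.48
  B: 65.38 − 3(11.57) = 30.66
  A: 0 + 1(11.57) = 11.57
  D: 0 + 3(11.57) = 34.71

34.7 mol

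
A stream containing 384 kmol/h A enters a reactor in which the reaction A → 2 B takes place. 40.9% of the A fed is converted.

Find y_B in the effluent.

A reacted = 0.409 × 384 = 157.1 kmol/h; ν_A = −1, so ξ = 157.1/1 = 157.1 kmol/h.
Outlet amounts (n = n₀ + ν ξ):
  A: 384 − 1(157.1) = 226.9
  B: 0 + 2(157.1) = 314.1
Total out = 541.1 kmol/h; y_B = 314.1 / 541.1 = 0.5806.

0.581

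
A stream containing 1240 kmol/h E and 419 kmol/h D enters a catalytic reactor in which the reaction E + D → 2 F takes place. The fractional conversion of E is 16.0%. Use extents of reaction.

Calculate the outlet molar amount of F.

E reacted = 0.16 × 1240 = 198.4 kmol/h; ν_E = −1, so ξ = 198.4/1 = 198.4 kmol/h.
Outlet amounts (n = n₀ + ν ξ):
  E: 1240 − 1(198.4) = 1042
  D: 419 − 1(198.4) = 220.6
  F: 0 + 2(198.4) = 396.8

397 kmol/h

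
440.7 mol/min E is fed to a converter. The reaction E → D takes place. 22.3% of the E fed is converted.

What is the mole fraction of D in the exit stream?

E reacted = 0.223 × 440.7 = 98.28 mol/min; ν_E = −1, so ξ = 98.28/1 = 98.28 mol/min.
Outlet amounts (n = n₀ + ν ξ):
  E: 440.7 − 1(98.28) = 342.4
  D: 0 + 1(98.28) = 98.28
Total out = 440.7 mol/min; y_D = 98.28 / 440.7 = 0.223.

0.223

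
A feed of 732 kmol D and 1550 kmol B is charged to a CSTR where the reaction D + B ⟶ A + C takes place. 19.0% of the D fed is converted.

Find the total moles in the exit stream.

2280 kmol

D reacted = 0.19 × 732 = 139.1 kmol; ν_D = −1, so ξ = 139.1/1 = 139.1 kmol.
Outlet amounts (n = n₀ + ν ξ):
  D: 732 − 1(139.1) = 592.9
  B: 1550 − 1(139.1) = 1411
  A: 0 + 1(139.1) = 139.1
  C: 0 + 1(139.1) = 139.1
Total out = 592.9 + 1411 + 139.1 + 139.1 = 2282 kmol.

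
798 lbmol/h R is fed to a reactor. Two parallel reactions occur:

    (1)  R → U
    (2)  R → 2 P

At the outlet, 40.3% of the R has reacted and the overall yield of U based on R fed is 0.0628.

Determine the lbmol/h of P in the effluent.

Yield of U: 1ξ₁ / 798 = 0.0628 → ξ₁ = 50.11 lbmol/h.
Conversion of R: 1ξ₁ + 1ξ₂ = 0.403 × 798 = 321.6 → ξ₂ = 271.5 lbmol/h.
Outlet amounts (n = n₀ + Σ ν·ξ):
  R: 798 − 1(50.11) − 1(271.5) = 476.4
  U: 0 + 1(50.11) = 50.11
  P: 0 + 2(271.5) = 543

543 lbmol/h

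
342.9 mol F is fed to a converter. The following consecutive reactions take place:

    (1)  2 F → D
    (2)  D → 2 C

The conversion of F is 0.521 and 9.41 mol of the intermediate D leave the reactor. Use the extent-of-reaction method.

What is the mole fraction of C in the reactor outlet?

Conversion of F: F consumed = 2ξ₁ = 0.521 × 342.9 → ξ₁ = 89.33 mol.
D balance: n_D = 0 + 1ξ₁ − 1ξ₂ = 9.41 → ξ₂ = (1·89.33 − 9.41)/1 = 79.92 mol.
Outlet amounts (n = n₀ + Σ ν·ξ):
  F: 342.9 − 2(89.33) = 164.2
  D: 0 + 1(89.33) − 1(79.92) = 9.41
  C: 0 + 2(79.92) = 159.8
Total out = 333.5 mol; y_C = 159.8 / 333.5 = 0.4793.

0.479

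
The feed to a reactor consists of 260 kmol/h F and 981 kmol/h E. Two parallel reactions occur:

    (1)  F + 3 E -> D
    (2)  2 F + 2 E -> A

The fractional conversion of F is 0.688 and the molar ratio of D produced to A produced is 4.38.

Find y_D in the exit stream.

Conversion of F: F consumed = 0.688 × 260 = 178.9 kmol/h = 1ξ₁ + 2ξ₂.
Selectivity: 1ξ₁ / (1ξ₂) = 4.38 → ξ₁ = 4.38 ξ₂.
Substitute: (1·4.38 + 2) ξ₂ = 178.9 → ξ₂ = 28.04 kmol/h, ξ₁ = 122.8 kmol/h.
Outlet amounts (n = n₀ + Σ ν·ξ):
  F: 260 − 1(122.8) − 2(28.04) = 81.12
  E: 981 − 3(122.8) − 2(28.04) = 556.5
  D: 0 + 1(122.8) = 122.8
  A: 0 + 1(28.04) = 28.04
Total out = 788.5 kmol/h; y_D = 122.8 / 788.5 = 0.1558.

0.156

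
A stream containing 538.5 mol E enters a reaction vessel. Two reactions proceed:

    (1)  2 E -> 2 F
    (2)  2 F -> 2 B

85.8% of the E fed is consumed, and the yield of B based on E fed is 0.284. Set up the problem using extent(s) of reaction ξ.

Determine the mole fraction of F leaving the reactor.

0.574

Conversion of E: E consumed = 2ξ₁ = 0.858 × 538.5 → ξ₁ = 231 mol.
Yield of B: 2ξ₂ / 538.5 = 0.284 → ξ₂ = 76.47 mol.
Outlet amounts (n = n₀ + Σ ν·ξ):
  E: 538.5 − 2(231) = 76.47
  F: 0 + 2(231) − 2(76.47) = 309.1
  B: 0 + 2(76.47) = 152.9
Total out = 538.5 mol; y_F = 309.1 / 538.5 = 0.574.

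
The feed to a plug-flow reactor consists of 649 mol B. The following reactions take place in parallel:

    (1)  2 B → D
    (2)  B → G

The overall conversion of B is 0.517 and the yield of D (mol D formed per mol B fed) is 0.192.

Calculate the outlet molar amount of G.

Yield of D: 1ξ₁ / 649 = 0.192 → ξ₁ = 124.6 mol.
Conversion of B: 2ξ₁ + 1ξ₂ = 0.517 × 649 = 335.5 → ξ₂ = 86.32 mol.
Outlet amounts (n = n₀ + Σ ν·ξ):
  B: 649 − 2(124.6) − 1(86.32) = 313.5
  D: 0 + 1(124.6) = 124.6
  G: 0 + 1(86.32) = 86.32

86.3 mol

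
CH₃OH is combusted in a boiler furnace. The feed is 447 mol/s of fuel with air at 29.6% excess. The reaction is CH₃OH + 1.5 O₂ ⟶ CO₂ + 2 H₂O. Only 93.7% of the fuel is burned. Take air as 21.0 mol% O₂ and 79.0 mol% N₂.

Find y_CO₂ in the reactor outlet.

Stoichiometric O₂ = 1.5 × 447 = 670.5 mol/s; O₂ fed = 670.5 × 1.296 = 869 mol/s.
N₂ fed = 869 × 79/21 = 3269 mol/s.
Fuel reacted = 0.937 × 447 → ξ = 418.8 mol/s.
Outlet (n = n₀ + ν ξ):
  CH₃OH: 447 − 1(418.8) = 28.16
  O₂: 869 − 1.5(418.8) = 240.7
  N₂: 3269 (inert)
  CO₂: 0 + 1(418.8) = 418.8
  H₂O: 0 + 2(418.8) = 837.7
Total out = 4794 mol/s; y_CO₂ = 418.8 / 4794 = 0.08736.

0.0874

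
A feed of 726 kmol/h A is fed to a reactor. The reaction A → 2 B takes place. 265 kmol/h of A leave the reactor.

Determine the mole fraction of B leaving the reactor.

For A: n = n₀ − 1ξ → 265 = 726 − 1ξ, giving ξ = 461 kmol/h.
Outlet amounts (n = n₀ + ν ξ):
  A: 726 − 1(461) = 265
  B: 0 + 2(461) = 922
Total out = 1187 kmol/h; y_B = 922 / 1187 = 0.7767.

0.777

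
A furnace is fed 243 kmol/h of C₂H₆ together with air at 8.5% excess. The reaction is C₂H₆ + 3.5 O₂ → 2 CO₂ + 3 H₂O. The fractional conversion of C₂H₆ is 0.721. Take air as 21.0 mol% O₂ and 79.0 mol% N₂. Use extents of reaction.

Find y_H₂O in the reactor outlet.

0.111

Stoichiometric O₂ = 3.5 × 243 = 850.5 kmol/h; O₂ fed = 850.5 × 1.085 = 922.8 kmol/h.
N₂ fed = 922.8 × 79/21 = 3471 kmol/h.
Fuel reacted = 0.721 × 243 → ξ = 175.2 kmol/h.
Outlet (n = n₀ + ν ξ):
  C₂H₆: 243 − 1(175.2) = 67.8
  O₂: 922.8 − 3.5(175.2) = 309.6
  N₂: 3471 (inert)
  CO₂: 0 + 2(175.2) = 350.4
  H₂O: 0 + 3(175.2) = 525.6
Total out = 4725 kmol/h; y_H₂O = 525.6 / 4725 = 0.1112.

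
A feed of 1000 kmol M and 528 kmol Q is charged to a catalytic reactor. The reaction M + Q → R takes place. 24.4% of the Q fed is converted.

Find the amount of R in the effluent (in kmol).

129 kmol

Q reacted = 0.244 × 528 = 128.8 kmol; ν_Q = −1, so ξ = 128.8/1 = 128.8 kmol.
Outlet amounts (n = n₀ + ν ξ):
  M: 1000 − 1(128.8) = 871.2
  Q: 528 − 1(128.8) = 399.2
  R: 0 + 1(128.8) = 128.8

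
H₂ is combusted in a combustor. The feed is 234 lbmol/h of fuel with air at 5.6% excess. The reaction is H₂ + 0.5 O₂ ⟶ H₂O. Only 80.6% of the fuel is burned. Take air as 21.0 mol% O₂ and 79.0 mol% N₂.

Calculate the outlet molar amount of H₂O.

189 lbmol/h

Stoichiometric O₂ = 0.5 × 234 = 117 lbmol/h; O₂ fed = 117 × 1.056 = 123.6 lbmol/h.
N₂ fed = 123.6 × 79/21 = 464.8 lbmol/h.
Fuel reacted = 0.806 × 234 → ξ = 188.6 lbmol/h.
Outlet (n = n₀ + ν ξ):
  H₂: 234 − 1(188.6) = 45.4
  O₂: 123.6 − 0.5(188.6) = 29.25
  N₂: 464.8 (inert)
  H₂O: 0 + 1(188.6) = 188.6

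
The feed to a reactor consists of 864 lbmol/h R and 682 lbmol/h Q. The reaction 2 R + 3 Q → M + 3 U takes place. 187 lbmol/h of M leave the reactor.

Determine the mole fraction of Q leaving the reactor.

0.089

For M: n = n₀ + 1ξ → 187 = 0 + 1ξ, giving ξ = 187 lbmol/h.
Outlet amounts (n = n₀ + ν ξ):
  R: 864 − 2(187) = 490
  Q: 682 − 3(187) = 121
  M: 0 + 1(187) = 187
  U: 0 + 3(187) = 561
Total out = 1359 lbmol/h; y_Q = 121 / 1359 = 0.08904.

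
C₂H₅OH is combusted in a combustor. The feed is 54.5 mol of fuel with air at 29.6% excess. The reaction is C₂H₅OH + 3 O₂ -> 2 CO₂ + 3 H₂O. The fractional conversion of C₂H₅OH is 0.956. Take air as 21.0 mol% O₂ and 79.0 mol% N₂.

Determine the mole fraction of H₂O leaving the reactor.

0.14

Stoichiometric O₂ = 3 × 54.5 = 163.5 mol; O₂ fed = 163.5 × 1.296 = 211.9 mol.
N₂ fed = 211.9 × 79/21 = 797.1 mol.
Fuel reacted = 0.956 × 54.5 → ξ = 52.1 mol.
Outlet (n = n₀ + ν ξ):
  C₂H₅OH: 54.5 − 1(52.1) = 2.398
  O₂: 211.9 − 3(52.1) = 55.59
  N₂: 797.1 (inert)
  CO₂: 0 + 2(52.1) = 104.2
  H₂O: 0 + 3(52.1) = 156.3
Total out = 1116 mol; y_H₂O = 156.3 / 1116 = 0.1401.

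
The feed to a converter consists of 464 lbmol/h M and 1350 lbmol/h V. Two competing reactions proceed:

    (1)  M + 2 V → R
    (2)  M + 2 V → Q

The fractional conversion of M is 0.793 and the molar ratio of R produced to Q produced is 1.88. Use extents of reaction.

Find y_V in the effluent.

Conversion of M: M consumed = 0.793 × 464 = 368 lbmol/h = 1ξ₁ + 1ξ₂.
Selectivity: 1ξ₁ / (1ξ₂) = 1.88 → ξ₁ = 1.88 ξ₂.
Substitute: (1·1.88 + 1) ξ₂ = 368 → ξ₂ = 127.8 lbmol/h, ξ₁ = 240.2 lbmol/h.
Outlet amounts (n = n₀ + Σ ν·ξ):
  M: 464 − 1(240.2) − 1(127.8) = 96.05
  V: 1350 − 2(240.2) − 2(127.8) = 614.1
  R: 0 + 1(240.2) = 240.2
  Q: 0 + 1(127.8) = 127.8
Total out = 1078 lbmol/h; y_V = 614.1 / 1078 = 0.5696.

0.57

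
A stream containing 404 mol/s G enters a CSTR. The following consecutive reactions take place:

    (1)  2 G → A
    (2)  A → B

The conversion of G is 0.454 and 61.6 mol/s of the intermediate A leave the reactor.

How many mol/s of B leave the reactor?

30.1 mol/s

Conversion of G: G consumed = 2ξ₁ = 0.454 × 404 → ξ₁ = 91.71 mol/s.
A balance: n_A = 0 + 1ξ₁ − 1ξ₂ = 61.6 → ξ₂ = (1·91.71 − 61.6)/1 = 30.11 mol/s.
Outlet amounts (n = n₀ + Σ ν·ξ):
  G: 404 − 2(91.71) = 220.6
  A: 0 + 1(91.71) − 1(30.11) = 61.6
  B: 0 + 1(30.11) = 30.11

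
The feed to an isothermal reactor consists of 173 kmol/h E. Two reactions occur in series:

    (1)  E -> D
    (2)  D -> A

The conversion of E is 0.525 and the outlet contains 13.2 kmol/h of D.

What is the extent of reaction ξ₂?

Conversion of E: E consumed = 1ξ₁ = 0.525 × 173 → ξ₁ = 90.83 kmol/h.
D balance: n_D = 0 + 1ξ₁ − 1ξ₂ = 13.2 → ξ₂ = (1·90.83 − 13.2)/1 = 77.62 kmol/h.
Outlet amounts (n = n₀ + Σ ν·ξ):
  E: 173 − 1(90.83) = 82.17
  D: 0 + 1(90.83) − 1(77.62) = 13.2
  A: 0 + 1(77.62) = 77.62

ξ₂ = 77.6 kmol/h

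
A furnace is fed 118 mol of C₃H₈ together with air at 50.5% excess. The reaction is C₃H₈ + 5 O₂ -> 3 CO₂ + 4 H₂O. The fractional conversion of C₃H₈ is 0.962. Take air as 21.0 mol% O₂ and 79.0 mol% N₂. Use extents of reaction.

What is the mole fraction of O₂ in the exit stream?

Stoichiometric O₂ = 5 × 118 = 590 mol; O₂ fed = 590 × 1.505 = 887.9 mol.
N₂ fed = 887.9 × 79/21 = 3340 mol.
Fuel reacted = 0.962 × 118 → ξ = 113.5 mol.
Outlet (n = n₀ + ν ξ):
  C₃H₈: 118 − 1(113.5) = 4.484
  O₂: 887.9 − 5(113.5) = 320.4
  N₂: 3340 (inert)
  CO₂: 0 + 3(113.5) = 340.5
  H₂O: 0 + 4(113.5) = 454.1
Total out = 4460 mol; y_O₂ = 320.4 / 4460 = 0.07183.

0.0718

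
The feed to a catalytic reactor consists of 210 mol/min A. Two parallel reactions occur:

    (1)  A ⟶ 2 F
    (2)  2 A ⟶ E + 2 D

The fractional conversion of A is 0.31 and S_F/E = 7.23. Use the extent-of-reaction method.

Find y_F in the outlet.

Conversion of A: A consumed = 0.31 × 210 = 65.1 mol/min = 1ξ₁ + 2ξ₂.
Selectivity: 2ξ₁ / (1ξ₂) = 7.23 → ξ₁ = 3.615 ξ₂.
Substitute: (1·3.615 + 2) ξ₂ = 65.1 → ξ₂ = 11.59 mol/min, ξ₁ = 41.91 mol/min.
Outlet amounts (n = n₀ + Σ ν·ξ):
  A: 210 − 1(41.91) − 2(11.59) = 144.9
  F: 0 + 2(41.91) = 83.82
  E: 0 + 1(11.59) = 11.59
  D: 0 + 2(11.59) = 23.19
Total out = 263.5 mol/min; y_F = 83.82 / 263.5 = 0.3181.

0.318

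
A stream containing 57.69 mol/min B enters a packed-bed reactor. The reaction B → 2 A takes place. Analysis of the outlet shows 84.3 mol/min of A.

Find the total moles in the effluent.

For A: n = n₀ + 2ξ → 84.3 = 0 + 2ξ, giving ξ = 42.15 mol/min.
Outlet amounts (n = n₀ + ν ξ):
  B: 57.69 − 1(42.15) = 15.54
  A: 0 + 2(42.15) = 84.3
Total out = 15.54 + 84.3 = 99.84 mol/min.

99.8 mol/min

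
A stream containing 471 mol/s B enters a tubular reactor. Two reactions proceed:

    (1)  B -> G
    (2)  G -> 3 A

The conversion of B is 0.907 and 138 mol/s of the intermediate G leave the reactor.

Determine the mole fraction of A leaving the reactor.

Conversion of B: B consumed = 1ξ₁ = 0.907 × 471 → ξ₁ = 427.2 mol/s.
G balance: n_G = 0 + 1ξ₁ − 1ξ₂ = 138 → ξ₂ = (1·427.2 − 138)/1 = 289.2 mol/s.
Outlet amounts (n = n₀ + Σ ν·ξ):
  B: 471 − 1(427.2) = 43.8
  G: 0 + 1(427.2) − 1(289.2) = 138
  A: 0 + 3(289.2) = 867.6
Total out = 1049 mol/s; y_A = 867.6 / 1049 = 0.8268.

0.827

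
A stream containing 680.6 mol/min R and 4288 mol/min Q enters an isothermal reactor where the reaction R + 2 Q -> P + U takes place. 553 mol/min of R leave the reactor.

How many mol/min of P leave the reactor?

128 mol/min

For R: n = n₀ − 1ξ → 553 = 680.6 − 1ξ, giving ξ = 127.6 mol/min.
Outlet amounts (n = n₀ + ν ξ):
  R: 680.6 − 1(127.6) = 553
  Q: 4288 − 2(127.6) = 4033
  P: 0 + 1(127.6) = 127.6
  U: 0 + 1(127.6) = 127.6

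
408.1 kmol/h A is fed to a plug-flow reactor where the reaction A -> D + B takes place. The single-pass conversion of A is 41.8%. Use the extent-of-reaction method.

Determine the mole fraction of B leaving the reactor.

0.295

A reacted = 0.418 × 408.1 = 170.6 kmol/h; ν_A = −1, so ξ = 170.6/1 = 170.6 kmol/h.
Outlet amounts (n = n₀ + ν ξ):
  A: 408.1 − 1(170.6) = 237.5
  D: 0 + 1(170.6) = 170.6
  B: 0 + 1(170.6) = 170.6
Total out = 578.7 kmol/h; y_B = 170.6 / 578.7 = 0.2948.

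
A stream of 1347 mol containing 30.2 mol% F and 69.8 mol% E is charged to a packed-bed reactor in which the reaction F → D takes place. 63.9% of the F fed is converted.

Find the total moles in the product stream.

1350 mol

F reacted = 0.639 × 406.8 = 259.9 mol; ν_F = −1, so ξ = 259.9/1 = 259.9 mol.
Outlet amounts (n = n₀ + ν ξ):
  F: 406.8 − 1(259.9) = 146.9
  D: 0 + 1(259.9) = 259.9
  E: 940.2 (inert)
Total out = 146.9 + 259.9 + 940.2 = 1347 mol.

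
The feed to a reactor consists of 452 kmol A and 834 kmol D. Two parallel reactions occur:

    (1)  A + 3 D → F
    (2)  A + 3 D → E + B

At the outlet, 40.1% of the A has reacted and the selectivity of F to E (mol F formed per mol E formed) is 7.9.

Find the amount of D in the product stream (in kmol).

Conversion of A: A consumed = 0.401 × 452 = 181.3 kmol = 1ξ₁ + 1ξ₂.
Selectivity: 1ξ₁ / (1ξ₂) = 7.9 → ξ₁ = 7.9 ξ₂.
Substitute: (1·7.9 + 1) ξ₂ = 181.3 → ξ₂ = 20.37 kmol, ξ₁ = 160.9 kmol.
Outlet amounts (n = n₀ + Σ ν·ξ):
  A: 452 − 1(160.9) − 1(20.37) = 270.7
  D: 834 − 3(160.9) − 3(20.37) = 290.2
  F: 0 + 1(160.9) = 160.9
  E: 0 + 1(20.37) = 20.37
  B: 0 + 1(20.37) = 20.37

290 kmol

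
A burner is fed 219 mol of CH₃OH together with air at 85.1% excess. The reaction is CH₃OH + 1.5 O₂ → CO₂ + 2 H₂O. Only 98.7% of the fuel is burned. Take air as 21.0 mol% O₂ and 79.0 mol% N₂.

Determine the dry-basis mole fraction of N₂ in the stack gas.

Stoichiometric O₂ = 1.5 × 219 = 328.5 mol; O₂ fed = 328.5 × 1.851 = 608.1 mol.
N₂ fed = 608.1 × 79/21 = 2287 mol.
Fuel reacted = 0.987 × 219 → ξ = 216.2 mol.
Outlet (n = n₀ + ν ξ):
  CH₃OH: 219 − 1(216.2) = 2.847
  O₂: 608.1 − 1.5(216.2) = 283.8
  N₂: 2287 (inert)
  CO₂: 0 + 1(216.2) = 216.2
  H₂O: 0 + 2(216.2) = 432.3
Dry total = 2790 mol; y_N₂ (dry) = 2287 / 2790 = 0.8198.

0.82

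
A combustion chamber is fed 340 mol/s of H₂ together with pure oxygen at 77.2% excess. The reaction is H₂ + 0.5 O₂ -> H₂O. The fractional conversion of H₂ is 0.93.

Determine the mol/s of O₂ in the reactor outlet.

143 mol/s

Stoichiometric O₂ = 0.5 × 340 = 170 mol/s; O₂ fed = 170 × 1.772 = 301.2 mol/s.
Fuel reacted = 0.93 × 340 → ξ = 316.2 mol/s.
Outlet (n = n₀ + ν ξ):
  H₂: 340 − 1(316.2) = 23.8
  O₂: 301.2 − 0.5(316.2) = 143.1
  H₂O: 0 + 1(316.2) = 316.2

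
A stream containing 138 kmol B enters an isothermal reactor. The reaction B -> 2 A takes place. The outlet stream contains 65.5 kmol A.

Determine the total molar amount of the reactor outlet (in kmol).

For A: n = n₀ + 2ξ → 65.5 = 0 + 2ξ, giving ξ = 32.75 kmol.
Outlet amounts (n = n₀ + ν ξ):
  B: 138 − 1(32.75) = 105.2
  A: 0 + 2(32.75) = 65.5
Total out = 105.2 + 65.5 = 170.8 kmol.

171 kmol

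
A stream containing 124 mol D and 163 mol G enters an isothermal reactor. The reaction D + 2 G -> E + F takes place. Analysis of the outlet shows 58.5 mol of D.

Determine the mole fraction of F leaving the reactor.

For D: n = n₀ − 1ξ → 58.5 = 124 − 1ξ, giving ξ = 65.5 mol.
Outlet amounts (n = n₀ + ν ξ):
  D: 124 − 1(65.5) = 58.5
  G: 163 − 2(65.5) = 32
  E: 0 + 1(65.5) = 65.5
  F: 0 + 1(65.5) = 65.5
Total out = 221.5 mol; y_F = 65.5 / 221.5 = 0.2957.

0.296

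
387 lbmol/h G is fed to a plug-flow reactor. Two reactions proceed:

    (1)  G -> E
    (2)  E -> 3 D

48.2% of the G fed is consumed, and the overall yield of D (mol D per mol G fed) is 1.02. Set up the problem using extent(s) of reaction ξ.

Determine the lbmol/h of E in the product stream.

Conversion of G: G consumed = 1ξ₁ = 0.482 × 387 → ξ₁ = 186.5 lbmol/h.
Yield of D: 3ξ₂ / 387 = 1.02 → ξ₂ = 131.6 lbmol/h.
Outlet amounts (n = n₀ + Σ ν·ξ):
  G: 387 − 1(186.5) = 200.5
  E: 0 + 1(186.5) − 1(131.6) = 54.95
  D: 0 + 3(131.6) = 394.7

55 lbmol/h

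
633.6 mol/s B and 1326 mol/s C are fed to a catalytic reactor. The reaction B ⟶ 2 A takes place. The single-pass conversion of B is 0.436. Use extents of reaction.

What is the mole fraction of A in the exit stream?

B reacted = 0.436 × 633.6 = 276.2 mol/s; ν_B = −1, so ξ = 276.2/1 = 276.2 mol/s.
Outlet amounts (n = n₀ + ν ξ):
  B: 633.6 − 1(276.2) = 357.4
  A: 0 + 2(276.2) = 552.5
  C: 1326 (inert)
Total out = 2236 mol/s; y_A = 552.5 / 2236 = 0.2471.

0.247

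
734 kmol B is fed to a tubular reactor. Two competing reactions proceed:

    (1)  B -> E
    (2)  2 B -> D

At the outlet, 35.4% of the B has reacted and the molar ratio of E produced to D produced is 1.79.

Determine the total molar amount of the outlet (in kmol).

665 kmol

Conversion of B: B consumed = 0.354 × 734 = 259.8 kmol = 1ξ₁ + 2ξ₂.
Selectivity: 1ξ₁ / (1ξ₂) = 1.79 → ξ₁ = 1.79 ξ₂.
Substitute: (1·1.79 + 2) ξ₂ = 259.8 → ξ₂ = 68.56 kmol, ξ₁ = 122.7 kmol.
Outlet amounts (n = n₀ + Σ ν·ξ):
  B: 734 − 1(122.7) − 2(68.56) = 474.2
  E: 0 + 1(122.7) = 122.7
  D: 0 + 1(68.56) = 68.56
Total out = 474.2 + 122.7 + 68.56 = 665.4 kmol.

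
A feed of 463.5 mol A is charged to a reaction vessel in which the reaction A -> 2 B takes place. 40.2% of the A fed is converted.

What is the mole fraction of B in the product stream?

0.573

A reacted = 0.402 × 463.5 = 186.3 mol; ν_A = −1, so ξ = 186.3/1 = 186.3 mol.
Outlet amounts (n = n₀ + ν ξ):
  A: 463.5 − 1(186.3) = 277.2
  B: 0 + 2(186.3) = 372.7
Total out = 649.8 mol; y_B = 372.7 / 649.8 = 0.5735.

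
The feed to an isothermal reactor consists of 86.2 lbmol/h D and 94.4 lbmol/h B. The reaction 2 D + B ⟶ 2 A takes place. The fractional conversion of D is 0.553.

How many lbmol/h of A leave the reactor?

47.7 lbmol/h

D reacted = 0.553 × 86.2 = 47.67 lbmol/h; ν_D = −2, so ξ = 47.67/2 = 23.83 lbmol/h.
Outlet amounts (n = n₀ + ν ξ):
  D: 86.2 − 2(23.83) = 38.53
  B: 94.4 − 1(23.83) = 70.57
  A: 0 + 2(23.83) = 47.67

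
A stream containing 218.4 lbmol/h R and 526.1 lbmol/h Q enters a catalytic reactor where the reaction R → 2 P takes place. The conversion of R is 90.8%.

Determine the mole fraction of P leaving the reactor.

0.421

R reacted = 0.908 × 218.4 = 198.3 lbmol/h; ν_R = −1, so ξ = 198.3/1 = 198.3 lbmol/h.
Outlet amounts (n = n₀ + ν ξ):
  R: 218.4 − 1(198.3) = 20.09
  P: 0 + 2(198.3) = 396.6
  Q: 526.1 (inert)
Total out = 942.8 lbmol/h; y_P = 396.6 / 942.8 = 0.4207.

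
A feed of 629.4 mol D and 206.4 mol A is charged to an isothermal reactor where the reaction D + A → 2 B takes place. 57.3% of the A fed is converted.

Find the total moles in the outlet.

836 mol

A reacted = 0.573 × 206.4 = 118.3 mol; ν_A = −1, so ξ = 118.3/1 = 118.3 mol.
Outlet amounts (n = n₀ + ν ξ):
  D: 629.4 − 1(118.3) = 511.1
  A: 206.4 − 1(118.3) = 88.13
  B: 0 + 2(118.3) = 236.5
Total out = 511.1 + 88.13 + 236.5 = 835.8 mol.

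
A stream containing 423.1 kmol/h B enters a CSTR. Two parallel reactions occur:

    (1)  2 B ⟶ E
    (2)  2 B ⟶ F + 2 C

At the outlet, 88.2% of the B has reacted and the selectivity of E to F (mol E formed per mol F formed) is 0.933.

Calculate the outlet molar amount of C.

193 kmol/h

Conversion of B: B consumed = 0.882 × 423.1 = 373.2 kmol/h = 2ξ₁ + 2ξ₂.
Selectivity: 1ξ₁ / (1ξ₂) = 0.933 → ξ₁ = 0.933 ξ₂.
Substitute: (2·0.933 + 2) ξ₂ = 373.2 → ξ₂ = 96.53 kmol/h, ξ₁ = 90.06 kmol/h.
Outlet amounts (n = n₀ + Σ ν·ξ):
  B: 423.1 − 2(90.06) − 2(96.53) = 49.93
  E: 0 + 1(90.06) = 90.06
  F: 0 + 1(96.53) = 96.53
  C: 0 + 2(96.53) = 193.1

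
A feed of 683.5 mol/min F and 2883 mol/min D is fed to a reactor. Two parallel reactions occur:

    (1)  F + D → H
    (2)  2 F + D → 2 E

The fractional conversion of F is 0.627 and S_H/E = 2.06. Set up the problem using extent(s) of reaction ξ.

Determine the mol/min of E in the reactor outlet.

140 mol/min

Conversion of F: F consumed = 0.627 × 683.5 = 428.6 mol/min = 1ξ₁ + 2ξ₂.
Selectivity: 1ξ₁ / (2ξ₂) = 2.06 → ξ₁ = 4.12 ξ₂.
Substitute: (1·4.12 + 2) ξ₂ = 428.6 → ξ₂ = 70.03 mol/min, ξ₁ = 288.5 mol/min.
Outlet amounts (n = n₀ + Σ ν·ξ):
  F: 683.5 − 1(288.5) − 2(70.03) = 254.9
  D: 2883 − 1(288.5) − 1(70.03) = 2524
  H: 0 + 1(288.5) = 288.5
  E: 0 + 2(70.03) = 140.1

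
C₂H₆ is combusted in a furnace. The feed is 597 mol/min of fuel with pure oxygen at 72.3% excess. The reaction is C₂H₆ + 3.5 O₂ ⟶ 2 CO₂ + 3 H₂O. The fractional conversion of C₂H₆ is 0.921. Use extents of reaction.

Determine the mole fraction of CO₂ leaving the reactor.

0.246

Stoichiometric O₂ = 3.5 × 597 = 2090 mol/min; O₂ fed = 2090 × 1.723 = 3600 mol/min.
Fuel reacted = 0.921 × 597 → ξ = 549.8 mol/min.
Outlet (n = n₀ + ν ξ):
  C₂H₆: 597 − 1(549.8) = 47.16
  O₂: 3600 − 3.5(549.8) = 1676
  CO₂: 0 + 2(549.8) = 1100
  H₂O: 0 + 3(549.8) = 1650
Total out = 4472 mol/min; y_CO₂ = 1100 / 4472 = 0.2459.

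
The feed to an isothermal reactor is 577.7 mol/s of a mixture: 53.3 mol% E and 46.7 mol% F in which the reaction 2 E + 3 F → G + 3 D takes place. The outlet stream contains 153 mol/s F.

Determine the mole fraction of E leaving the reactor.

0.427

For F: n = n₀ − 3ξ → 153 = 269.8 − 3ξ, giving ξ = 38.93 mol/s.
Outlet amounts (n = n₀ + ν ξ):
  E: 307.9 − 2(38.93) = 230.1
  F: 269.8 − 3(38.93) = 153
  G: 0 + 1(38.93) = 38.93
  D: 0 + 3(38.93) = 116.8
Total out = 538.8 mol/s; y_E = 230.1 / 538.8 = 0.427.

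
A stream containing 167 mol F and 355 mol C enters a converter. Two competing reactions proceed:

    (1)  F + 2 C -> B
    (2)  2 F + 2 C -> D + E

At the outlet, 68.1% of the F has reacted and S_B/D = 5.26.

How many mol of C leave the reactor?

Conversion of F: F consumed = 0.681 × 167 = 113.7 mol = 1ξ₁ + 2ξ₂.
Selectivity: 1ξ₁ / (1ξ₂) = 5.26 → ξ₁ = 5.26 ξ₂.
Substitute: (1·5.26 + 2) ξ₂ = 113.7 → ξ₂ = 15.66 mol, ξ₁ = 82.4 mol.
Outlet amounts (n = n₀ + Σ ν·ξ):
  F: 167 − 1(82.4) − 2(15.66) = 53.27
  C: 355 − 2(82.4) − 2(15.66) = 158.9
  B: 0 + 1(82.4) = 82.4
  D: 0 + 1(15.66) = 15.66
  E: 0 + 1(15.66) = 15.66

159 mol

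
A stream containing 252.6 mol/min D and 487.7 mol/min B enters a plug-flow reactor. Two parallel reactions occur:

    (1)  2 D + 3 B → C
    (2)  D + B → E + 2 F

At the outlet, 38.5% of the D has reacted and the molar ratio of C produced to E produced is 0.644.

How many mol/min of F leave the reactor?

Conversion of D: D consumed = 0.385 × 252.6 = 97.25 mol/min = 2ξ₁ + 1ξ₂.
Selectivity: 1ξ₁ / (1ξ₂) = 0.644 → ξ₁ = 0.644 ξ₂.
Substitute: (2·0.644 + 1) ξ₂ = 97.25 → ξ₂ = 42.5 mol/min, ξ₁ = 27.37 mol/min.
Outlet amounts (n = n₀ + Σ ν·ξ):
  D: 252.6 − 2(27.37) − 1(42.5) = 155.3
  B: 487.7 − 3(27.37) − 1(42.5) = 363.1
  C: 0 + 1(27.37) = 27.37
  E: 0 + 1(42.5) = 42.5
  F: 0 + 2(42.5) = 85.01

85 mol/min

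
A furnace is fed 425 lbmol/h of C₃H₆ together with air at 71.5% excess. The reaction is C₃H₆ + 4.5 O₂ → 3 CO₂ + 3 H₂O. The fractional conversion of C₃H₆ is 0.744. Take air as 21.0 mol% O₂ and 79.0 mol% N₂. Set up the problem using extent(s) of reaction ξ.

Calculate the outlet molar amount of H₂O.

949 lbmol/h

Stoichiometric O₂ = 4.5 × 425 = 1912 lbmol/h; O₂ fed = 1912 × 1.715 = 3280 lbmol/h.
N₂ fed = 3280 × 79/21 = 12340 lbmol/h.
Fuel reacted = 0.744 × 425 → ξ = 316.2 lbmol/h.
Outlet (n = n₀ + ν ξ):
  C₃H₆: 425 − 1(316.2) = 108.8
  O₂: 3280 − 4.5(316.2) = 1857
  N₂: 12340 (inert)
  CO₂: 0 + 3(316.2) = 948.6
  H₂O: 0 + 3(316.2) = 948.6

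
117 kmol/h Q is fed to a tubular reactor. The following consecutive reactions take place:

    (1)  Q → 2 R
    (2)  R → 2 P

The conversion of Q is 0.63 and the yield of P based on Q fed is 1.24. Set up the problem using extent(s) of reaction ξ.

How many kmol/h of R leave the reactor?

74.9 kmol/h

Conversion of Q: Q consumed = 1ξ₁ = 0.63 × 117 → ξ₁ = 73.71 kmol/h.
Yield of P: 2ξ₂ / 117 = 1.24 → ξ₂ = 72.54 kmol/h.
Outlet amounts (n = n₀ + Σ ν·ξ):
  Q: 117 − 1(73.71) = 43.29
  R: 0 + 2(73.71) − 1(72.54) = 74.88
  P: 0 + 2(72.54) = 145.1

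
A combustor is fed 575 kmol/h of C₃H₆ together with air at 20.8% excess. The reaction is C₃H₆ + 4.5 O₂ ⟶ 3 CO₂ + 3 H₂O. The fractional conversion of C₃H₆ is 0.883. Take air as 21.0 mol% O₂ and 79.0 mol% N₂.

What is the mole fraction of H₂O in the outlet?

0.0969

Stoichiometric O₂ = 4.5 × 575 = 2588 kmol/h; O₂ fed = 2588 × 1.208 = 3126 kmol/h.
N₂ fed = 3126 × 79/21 = 11760 kmol/h.
Fuel reacted = 0.883 × 575 → ξ = 507.7 kmol/h.
Outlet (n = n₀ + ν ξ):
  C₃H₆: 575 − 1(507.7) = 67.27
  O₂: 3126 − 4.5(507.7) = 840.9
  N₂: 11760 (inert)
  CO₂: 0 + 3(507.7) = 1523
  H₂O: 0 + 3(507.7) = 1523
Total out = 15710 kmol/h; y_H₂O = 1523 / 15710 = 0.09694.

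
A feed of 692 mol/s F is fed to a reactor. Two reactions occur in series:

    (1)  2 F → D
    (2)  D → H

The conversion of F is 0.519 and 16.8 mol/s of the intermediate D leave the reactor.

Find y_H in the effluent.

0.318

Conversion of F: F consumed = 2ξ₁ = 0.519 × 692 → ξ₁ = 179.6 mol/s.
D balance: n_D = 0 + 1ξ₁ − 1ξ₂ = 16.8 → ξ₂ = (1·179.6 − 16.8)/1 = 162.8 mol/s.
Outlet amounts (n = n₀ + Σ ν·ξ):
  F: 692 − 2(179.6) = 332.9
  D: 0 + 1(179.6) − 1(162.8) = 16.8
  H: 0 + 1(162.8) = 162.8
Total out = 512.4 mol/s; y_H = 162.8 / 512.4 = 0.3177.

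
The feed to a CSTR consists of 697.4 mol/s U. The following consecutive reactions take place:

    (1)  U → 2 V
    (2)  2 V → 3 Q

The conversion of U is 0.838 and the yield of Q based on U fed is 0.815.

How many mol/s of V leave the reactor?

790 mol/s

Conversion of U: U consumed = 1ξ₁ = 0.838 × 697.4 → ξ₁ = 584.4 mol/s.
Yield of Q: 3ξ₂ / 697.4 = 0.815 → ξ₂ = 189.5 mol/s.
Outlet amounts (n = n₀ + Σ ν·ξ):
  U: 697.4 − 1(584.4) = 113
  V: 0 + 2(584.4) − 2(189.5) = 789.9
  Q: 0 + 3(189.5) = 568.4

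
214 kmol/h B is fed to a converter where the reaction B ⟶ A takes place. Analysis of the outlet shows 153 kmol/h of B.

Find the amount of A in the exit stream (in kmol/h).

For B: n = n₀ − 1ξ → 153 = 214 − 1ξ, giving ξ = 61 kmol/h.
Outlet amounts (n = n₀ + ν ξ):
  B: 214 − 1(61) = 153
  A: 0 + 1(61) = 61

61 kmol/h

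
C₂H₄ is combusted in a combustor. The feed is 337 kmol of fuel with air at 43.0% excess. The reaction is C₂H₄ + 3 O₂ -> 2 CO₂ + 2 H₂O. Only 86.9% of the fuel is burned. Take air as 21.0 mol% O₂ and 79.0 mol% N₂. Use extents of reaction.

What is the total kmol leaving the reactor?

Stoichiometric O₂ = 3 × 337 = 1011 kmol; O₂ fed = 1011 × 1.430 = 1446 kmol.
N₂ fed = 1446 × 79/21 = 5439 kmol.
Fuel reacted = 0.869 × 337 → ξ = 292.9 kmol.
Outlet (n = n₀ + ν ξ):
  C₂H₄: 337 − 1(292.9) = 44.15
  O₂: 1446 − 3(292.9) = 567.2
  N₂: 5439 (inert)
  CO₂: 0 + 2(292.9) = 585.7
  H₂O: 0 + 2(292.9) = 585.7
Total out = 44.15 + 567.2 + 5439 + 585.7 + 585.7 = 7221 kmol.

7220 kmol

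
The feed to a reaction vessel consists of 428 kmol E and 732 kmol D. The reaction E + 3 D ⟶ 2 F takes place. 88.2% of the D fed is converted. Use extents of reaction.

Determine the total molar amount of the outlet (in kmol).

730 kmol

D reacted = 0.882 × 732 = 645.6 kmol; ν_D = −3, so ξ = 645.6/3 = 215.2 kmol.
Outlet amounts (n = n₀ + ν ξ):
  E: 428 − 1(215.2) = 212.8
  D: 732 − 3(215.2) = 86.38
  F: 0 + 2(215.2) = 430.4
Total out = 212.8 + 86.38 + 430.4 = 729.6 kmol.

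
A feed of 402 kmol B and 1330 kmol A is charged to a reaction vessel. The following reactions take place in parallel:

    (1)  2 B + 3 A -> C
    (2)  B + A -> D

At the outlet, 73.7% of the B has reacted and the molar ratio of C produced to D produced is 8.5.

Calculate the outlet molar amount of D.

Conversion of B: B consumed = 0.737 × 402 = 296.3 kmol = 2ξ₁ + 1ξ₂.
Selectivity: 1ξ₁ / (1ξ₂) = 8.5 → ξ₁ = 8.5 ξ₂.
Substitute: (2·8.5 + 1) ξ₂ = 296.3 → ξ₂ = 16.46 kmol, ξ₁ = 139.9 kmol.
Outlet amounts (n = n₀ + Σ ν·ξ):
  B: 402 − 2(139.9) − 1(16.46) = 105.7
  A: 1330 − 3(139.9) − 1(16.46) = 893.8
  C: 0 + 1(139.9) = 139.9
  D: 0 + 1(16.46) = 16.46

16.5 kmol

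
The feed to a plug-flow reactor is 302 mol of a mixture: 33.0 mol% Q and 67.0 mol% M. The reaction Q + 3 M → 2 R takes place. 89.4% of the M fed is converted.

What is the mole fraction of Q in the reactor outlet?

0.217

M reacted = 0.894 × 202.3 = 180.9 mol; ν_M = −3, so ξ = 180.9/3 = 60.3 mol.
Outlet amounts (n = n₀ + ν ξ):
  Q: 99.66 − 1(60.3) = 39.36
  M: 202.3 − 3(60.3) = 21.45
  R: 0 + 2(60.3) = 120.6
Total out = 181.4 mol; y_Q = 39.36 / 181.4 = 0.217.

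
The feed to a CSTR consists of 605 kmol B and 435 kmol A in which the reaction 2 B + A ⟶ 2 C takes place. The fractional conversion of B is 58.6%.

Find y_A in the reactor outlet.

B reacted = 0.586 × 605 = 354.5 kmol; ν_B = −2, so ξ = 354.5/2 = 177.3 kmol.
Outlet amounts (n = n₀ + ν ξ):
  B: 605 − 2(177.3) = 250.5
  A: 435 − 1(177.3) = 257.7
  C: 0 + 2(177.3) = 354.5
Total out = 862.7 kmol; y_A = 257.7 / 862.7 = 0.2987.

0.299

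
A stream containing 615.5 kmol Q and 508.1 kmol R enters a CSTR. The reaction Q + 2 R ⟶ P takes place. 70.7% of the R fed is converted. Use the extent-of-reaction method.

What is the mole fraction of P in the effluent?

0.235

R reacted = 0.707 × 508.1 = 359.2 kmol; ν_R = −2, so ξ = 359.2/2 = 179.6 kmol.
Outlet amounts (n = n₀ + ν ξ):
  Q: 615.5 − 1(179.6) = 435.9
  R: 508.1 − 2(179.6) = 148.9
  P: 0 + 1(179.6) = 179.6
Total out = 764.4 kmol; y_P = 179.6 / 764.4 = 0.235.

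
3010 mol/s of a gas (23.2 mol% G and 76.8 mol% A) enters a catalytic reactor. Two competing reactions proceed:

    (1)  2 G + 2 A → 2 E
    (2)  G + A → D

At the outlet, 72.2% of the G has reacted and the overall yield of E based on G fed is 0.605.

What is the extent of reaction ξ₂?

ξ₂ = 81.7 mol/s

Yield of E: 2ξ₁ / 698.3 = 0.605 → ξ₁ = 211.2 mol/s.
Conversion of G: 2ξ₁ + 1ξ₂ = 0.722 × 698.3 = 504.2 → ξ₂ = 81.7 mol/s.
Outlet amounts (n = n₀ + Σ ν·ξ):
  G: 698.3 − 2(211.2) − 1(81.7) = 194.1
  A: 2312 − 2(211.2) − 1(81.7) = 1807
  E: 0 + 2(211.2) = 422.5
  D: 0 + 1(81.7) = 81.7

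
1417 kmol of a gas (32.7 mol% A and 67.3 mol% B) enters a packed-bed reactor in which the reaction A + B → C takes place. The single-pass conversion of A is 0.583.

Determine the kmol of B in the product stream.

A reacted = 0.583 × 463.4 = 270.1 kmol; ν_A = −1, so ξ = 270.1/1 = 270.1 kmol.
Outlet amounts (n = n₀ + ν ξ):
  A: 463.4 − 1(270.1) = 193.2
  B: 953.6 − 1(270.1) = 683.5
  C: 0 + 1(270.1) = 270.1

684 kmol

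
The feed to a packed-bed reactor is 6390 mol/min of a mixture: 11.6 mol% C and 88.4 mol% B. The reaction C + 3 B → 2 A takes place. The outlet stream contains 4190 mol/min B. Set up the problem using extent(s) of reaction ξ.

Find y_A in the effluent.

0.18

For B: n = n₀ − 3ξ → 4190 = 5649 − 3ξ, giving ξ = 486.3 mol/min.
Outlet amounts (n = n₀ + ν ξ):
  C: 741.2 − 1(486.3) = 255
  B: 5649 − 3(486.3) = 4190
  A: 0 + 2(486.3) = 972.5
Total out = 5417 mol/min; y_A = 972.5 / 5417 = 0.1795.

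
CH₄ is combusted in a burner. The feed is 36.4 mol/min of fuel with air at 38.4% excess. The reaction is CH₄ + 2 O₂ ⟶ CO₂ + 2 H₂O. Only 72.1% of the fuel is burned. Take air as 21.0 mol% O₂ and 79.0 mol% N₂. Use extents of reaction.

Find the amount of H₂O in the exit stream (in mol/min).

Stoichiometric O₂ = 2 × 36.4 = 72.8 mol/min; O₂ fed = 72.8 × 1.384 = 100.8 mol/min.
N₂ fed = 100.8 × 79/21 = 379 mol/min.
Fuel reacted = 0.721 × 36.4 → ξ = 26.24 mol/min.
Outlet (n = n₀ + ν ξ):
  CH₄: 36.4 − 1(26.24) = 10.16
  O₂: 100.8 − 2(26.24) = 48.27
  N₂: 379 (inert)
  CO₂: 0 + 1(26.24) = 26.24
  H₂O: 0 + 2(26.24) = 52.49

52.5 mol/min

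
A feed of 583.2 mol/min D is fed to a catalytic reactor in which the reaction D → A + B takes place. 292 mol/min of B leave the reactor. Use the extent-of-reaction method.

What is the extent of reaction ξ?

ξ = 292 mol/min

For B: n = n₀ + 1ξ → 292 = 0 + 1ξ, giving ξ = 292 mol/min.
Outlet amounts (n = n₀ + ν ξ):
  D: 583.2 − 1(292) = 291.2
  A: 0 + 1(292) = 292
  B: 0 + 1(292) = 292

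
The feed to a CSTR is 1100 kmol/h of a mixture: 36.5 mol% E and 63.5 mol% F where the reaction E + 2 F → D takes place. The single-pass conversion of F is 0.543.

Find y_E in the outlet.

0.294

F reacted = 0.543 × 698.5 = 379.3 kmol/h; ν_F = −2, so ξ = 379.3/2 = 189.6 kmol/h.
Outlet amounts (n = n₀ + ν ξ):
  E: 401.5 − 1(189.6) = 211.9
  F: 698.5 − 2(189.6) = 319.2
  D: 0 + 1(189.6) = 189.6
Total out = 720.7 kmol/h; y_E = 211.9 / 720.7 = 0.294.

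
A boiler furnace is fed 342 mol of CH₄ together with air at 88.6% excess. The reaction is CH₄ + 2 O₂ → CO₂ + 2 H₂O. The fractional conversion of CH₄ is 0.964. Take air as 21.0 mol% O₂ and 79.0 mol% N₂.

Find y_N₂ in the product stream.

Stoichiometric O₂ = 2 × 342 = 684 mol; O₂ fed = 684 × 1.886 = 1290 mol.
N₂ fed = 1290 × 79/21 = 4853 mol.
Fuel reacted = 0.964 × 342 → ξ = 329.7 mol.
Outlet (n = n₀ + ν ξ):
  CH₄: 342 − 1(329.7) = 12.31
  O₂: 1290 − 2(329.7) = 630.6
  N₂: 4853 (inert)
  CO₂: 0 + 1(329.7) = 329.7
  H₂O: 0 + 2(329.7) = 659.4
Total out = 6485 mol; y_N₂ = 4853 / 6485 = 0.7483.

0.748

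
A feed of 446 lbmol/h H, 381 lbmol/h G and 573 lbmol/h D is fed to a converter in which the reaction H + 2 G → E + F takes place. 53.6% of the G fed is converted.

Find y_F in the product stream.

0.0787

G reacted = 0.536 × 381 = 204.2 lbmol/h; ν_G = −2, so ξ = 204.2/2 = 102.1 lbmol/h.
Outlet amounts (n = n₀ + ν ξ):
  H: 446 − 1(102.1) = 343.9
  G: 381 − 2(102.1) = 176.8
  E: 0 + 1(102.1) = 102.1
  F: 0 + 1(102.1) = 102.1
  D: 573 (inert)
Total out = 1298 lbmol/h; y_F = 102.1 / 1298 = 0.07867.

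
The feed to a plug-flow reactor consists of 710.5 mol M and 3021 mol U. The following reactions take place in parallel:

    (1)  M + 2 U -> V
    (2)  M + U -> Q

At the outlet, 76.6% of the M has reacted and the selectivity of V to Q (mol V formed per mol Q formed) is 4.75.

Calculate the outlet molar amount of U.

2030 mol

Conversion of M: M consumed = 0.766 × 710.5 = 544.2 mol = 1ξ₁ + 1ξ₂.
Selectivity: 1ξ₁ / (1ξ₂) = 4.75 → ξ₁ = 4.75 ξ₂.
Substitute: (1·4.75 + 1) ξ₂ = 544.2 → ξ₂ = 94.65 mol, ξ₁ = 449.6 mol.
Outlet amounts (n = n₀ + Σ ν·ξ):
  M: 710.5 − 1(449.6) − 1(94.65) = 166.3
  U: 3021 − 2(449.6) − 1(94.65) = 2027
  V: 0 + 1(449.6) = 449.6
  Q: 0 + 1(94.65) = 94.65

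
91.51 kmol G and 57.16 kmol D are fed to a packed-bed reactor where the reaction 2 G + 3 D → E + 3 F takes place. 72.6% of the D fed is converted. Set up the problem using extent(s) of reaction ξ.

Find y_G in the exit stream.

0.473

D reacted = 0.726 × 57.16 = 41.5 kmol; ν_D = −3, so ξ = 41.5/3 = 13.83 kmol.
Outlet amounts (n = n₀ + ν ξ):
  G: 91.51 − 2(13.83) = 63.84
  D: 57.16 − 3(13.83) = 15.66
  E: 0 + 1(13.83) = 13.83
  F: 0 + 3(13.83) = 41.5
Total out = 134.8 kmol; y_G = 63.84 / 134.8 = 0.4735.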